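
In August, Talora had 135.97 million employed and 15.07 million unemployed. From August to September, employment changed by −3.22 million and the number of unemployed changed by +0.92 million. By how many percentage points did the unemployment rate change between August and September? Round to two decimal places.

August: labor force = 135.97 + 15.07 = 151.04; u = 15.07/151.04 = 9.98%.
September: labor force = 132.75 + 15.99 = 148.74; u = 15.99/148.74 = 10.75%.
Change = 10.75% − 9.98% = +0.77 pp.

The unemployment rate changed by +0.77 percentage points.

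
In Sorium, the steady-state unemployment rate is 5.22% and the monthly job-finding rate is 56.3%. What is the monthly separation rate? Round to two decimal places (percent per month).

From u* = s/(s+f): s = u·f/(1−u).
s = 0.0522 × 56.3 / (1 − 0.0522) = 2.9389 / 0.9478 ≈ 3.10% per month.

Separation rate ≈ 3.10% per month.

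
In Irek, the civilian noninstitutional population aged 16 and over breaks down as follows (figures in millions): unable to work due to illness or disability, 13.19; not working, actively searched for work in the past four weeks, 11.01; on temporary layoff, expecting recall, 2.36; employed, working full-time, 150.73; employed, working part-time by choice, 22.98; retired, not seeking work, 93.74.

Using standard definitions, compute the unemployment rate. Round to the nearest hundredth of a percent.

Employed = 150.73 + 22.98 = 173.71 million.
Unemployed = 11.01 + 2.36 = 13.37 million (jobless and actively searching, or on temporary layoff).
Labor force = 173.71 + 13.37 = 187.08 million.
Unemployment rate = 13.37 / 187.08 = 7.15%.

Unemployment rate ≈ 7.15%.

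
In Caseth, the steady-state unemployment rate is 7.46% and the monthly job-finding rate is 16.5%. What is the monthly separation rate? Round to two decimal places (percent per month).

Separation rate ≈ 1.33% per month.

From u* = s/(s+f): s = u·f/(1−u).
s = 0.0746 × 16.5 / (1 − 0.0746) = 1.2309 / 0.9254 ≈ 1.33% per month.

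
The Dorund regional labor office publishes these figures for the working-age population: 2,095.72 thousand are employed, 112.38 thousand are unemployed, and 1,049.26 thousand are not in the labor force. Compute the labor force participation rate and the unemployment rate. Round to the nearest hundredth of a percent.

Labor force participation rate ≈ 67.79%; unemployment rate ≈ 5.09%.

Labor force = employed + unemployed = 2,095.72 + 112.38 = 2,208.10 thousand.
Working-age population = 2,208.10 + 1,049.26 = 3,257.36 thousand.
Unemployment rate = 112.38 / 2,208.10 = 5.09%.
Labor force participation rate = 2,208.10 / 3,257.36 = 67.79%.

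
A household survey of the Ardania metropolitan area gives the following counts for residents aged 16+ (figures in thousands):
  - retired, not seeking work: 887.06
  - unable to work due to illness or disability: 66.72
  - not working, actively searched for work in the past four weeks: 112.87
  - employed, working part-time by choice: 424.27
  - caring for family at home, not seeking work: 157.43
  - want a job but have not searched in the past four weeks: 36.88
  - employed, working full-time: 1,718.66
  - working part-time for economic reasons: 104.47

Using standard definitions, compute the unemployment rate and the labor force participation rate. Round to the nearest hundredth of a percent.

Employed = 424.27 + 1,718.66 + 104.47 = 2,247.40 thousand (anyone who worked, including part-time for economic reasons, counts as employed).
Unemployed = 112.87 thousand.
Labor force = 2,247.40 + 112.87 = 2,360.27 thousand.
Not in labor force = 887.06 + 66.72 + 157.43 + 36.88 = 1,148.09 thousand (those not working and not actively searching are outside the labor force — including those who want a job but have given up searching).
Civilian working-age population = 2,360.27 + 1,148.09 = 3,508.36 thousand.
Unemployment rate = 112.87 / 2,360.27 = 4.78%.
Labor force participation rate = 2,360.27 / 3,508.36 = 67.28%.

Unemployment rate ≈ 4.78%; labor force participation rate ≈ 67.28%.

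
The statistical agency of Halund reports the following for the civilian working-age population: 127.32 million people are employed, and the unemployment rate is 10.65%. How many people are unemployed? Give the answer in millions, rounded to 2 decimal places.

Let U be the number unemployed. The labor force is E + U, and U/(E+U) = 0.1065.
So U = 0.1065 × 127.32 / (1 − 0.1065) = 13.5596 / 0.8935 ≈ 15.18 million.

About 15.18 million are unemployed.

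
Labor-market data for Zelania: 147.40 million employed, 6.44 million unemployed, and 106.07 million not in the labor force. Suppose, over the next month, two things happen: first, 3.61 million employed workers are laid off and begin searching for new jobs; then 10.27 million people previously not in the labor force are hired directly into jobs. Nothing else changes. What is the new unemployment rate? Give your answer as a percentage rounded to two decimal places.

Initially, labor force = 147.40 + 6.44 = 153.84 million, so u = 6.44/153.84 = 4.19%.
After the first change, employed falls and unemployed rises by 3.61; labor force unchanged → E = 143.79, U = 10.05, labor force = 153.84 million.
After the second change, employed and labor force both rise by 10.27; unemployed unchanged → E = 154.06, U = 10.05, labor force = 164.11 million.
New unemployment rate = 10.05 / 164.11 = 6.12%.

New unemployment rate ≈ 6.12%.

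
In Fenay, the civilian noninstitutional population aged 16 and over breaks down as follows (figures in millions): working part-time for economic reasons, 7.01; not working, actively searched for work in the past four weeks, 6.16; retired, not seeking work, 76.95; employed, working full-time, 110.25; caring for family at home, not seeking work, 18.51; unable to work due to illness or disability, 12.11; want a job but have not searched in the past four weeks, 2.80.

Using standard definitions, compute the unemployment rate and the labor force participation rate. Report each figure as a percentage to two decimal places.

Unemployment rate ≈ 4.99%; labor force participation rate ≈ 52.79%.

Employed = 7.01 + 110.25 = 117.26 million (anyone who worked, including part-time for economic reasons, counts as employed).
Unemployed = 6.16 million.
Labor force = 117.26 + 6.16 = 123.42 million.
Not in labor force = 76.95 + 18.51 + 12.11 + 2.80 = 110.37 million (those not working and not actively searching are outside the labor force — including those who want a job but have given up searching).
Civilian working-age population = 123.42 + 110.37 = 233.79 million.
Unemployment rate = 6.16 / 123.42 = 4.99%.
Labor force participation rate = 123.42 / 233.79 = 52.79%.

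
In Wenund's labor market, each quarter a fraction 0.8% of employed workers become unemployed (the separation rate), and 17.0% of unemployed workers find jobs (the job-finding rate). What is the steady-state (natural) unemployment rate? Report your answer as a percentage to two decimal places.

Steady-state unemployment rate ≈ 4.49%.

At steady state the flows balance: s·E = f·U, so U/(E+U) = s/(s+f).
u* = 0.8 / (0.8 + 17.0) = 0.8 / 17.80 = 4.49%.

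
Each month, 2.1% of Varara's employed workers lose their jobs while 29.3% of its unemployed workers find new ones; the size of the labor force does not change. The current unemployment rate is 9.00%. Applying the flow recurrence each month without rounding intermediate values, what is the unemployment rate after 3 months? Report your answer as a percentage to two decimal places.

Unemployment rate after three months ≈ 7.43%.

With a fixed labor force, u_{t+1} = u_t + s·(1−u_t) − f·u_t = u_t·(1−s−f) + s.
Here 1−s−f = 0.686 and s = 0.021.
u_1 = 0.090000 × 0.686 + 0.021 = 0.082740.
u_2 = 0.082740 × 0.686 + 0.021 = 0.077760.
u_3 = 0.077760 × 0.686 + 0.021 = 0.074343.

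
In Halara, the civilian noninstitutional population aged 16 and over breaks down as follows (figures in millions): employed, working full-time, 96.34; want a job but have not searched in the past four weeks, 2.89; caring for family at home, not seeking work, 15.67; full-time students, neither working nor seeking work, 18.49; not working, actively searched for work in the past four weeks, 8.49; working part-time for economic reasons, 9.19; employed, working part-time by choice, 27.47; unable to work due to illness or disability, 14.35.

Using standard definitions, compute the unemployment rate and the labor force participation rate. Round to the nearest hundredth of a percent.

Unemployment rate ≈ 6.00%; labor force participation rate ≈ 73.35%.

Employed = 96.34 + 9.19 + 27.47 = 133.00 million (anyone who worked, including part-time for economic reasons, counts as employed).
Unemployed = 8.49 million.
Labor force = 133.00 + 8.49 = 141.49 million.
Not in labor force = 2.89 + 15.67 + 18.49 + 14.35 = 51.40 million (those not working and not actively searching are outside the labor force — including those who want a job but have given up searching).
Civilian working-age population = 141.49 + 51.40 = 192.89 million.
Unemployment rate = 8.49 / 141.49 = 6.00%.
Labor force participation rate = 141.49 / 192.89 = 73.35%.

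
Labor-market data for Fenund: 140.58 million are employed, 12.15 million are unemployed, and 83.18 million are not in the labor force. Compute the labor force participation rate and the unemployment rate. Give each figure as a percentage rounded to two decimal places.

Labor force participation rate ≈ 64.74%; unemployment rate ≈ 7.96%.

Labor force = employed + unemployed = 140.58 + 12.15 = 152.73 million.
Working-age population = 152.73 + 83.18 = 235.91 million.
Unemployment rate = 12.15 / 152.73 = 7.96%.
Labor force participation rate = 152.73 / 235.91 = 64.74%.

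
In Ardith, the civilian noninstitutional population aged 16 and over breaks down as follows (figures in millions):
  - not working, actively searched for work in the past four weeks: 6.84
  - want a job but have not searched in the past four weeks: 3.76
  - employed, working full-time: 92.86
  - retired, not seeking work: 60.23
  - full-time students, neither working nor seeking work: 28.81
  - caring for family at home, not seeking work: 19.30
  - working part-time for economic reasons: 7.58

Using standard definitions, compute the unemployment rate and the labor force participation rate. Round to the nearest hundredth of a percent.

Employed = 92.86 + 7.58 = 100.44 million (anyone who worked, including part-time for economic reasons, counts as employed).
Unemployed = 6.84 million.
Labor force = 100.44 + 6.84 = 107.28 million.
Not in labor force = 3.76 + 60.23 + 28.81 + 19.30 = 112.10 million (those not working and not actively searching are outside the labor force — including those who want a job but have given up searching).
Civilian working-age population = 107.28 + 112.10 = 219.38 million.
Unemployment rate = 6.84 / 107.28 = 6.38%.
Labor force participation rate = 107.28 / 219.38 = 48.90%.

Unemployment rate ≈ 6.38%; labor force participation rate ≈ 48.90%.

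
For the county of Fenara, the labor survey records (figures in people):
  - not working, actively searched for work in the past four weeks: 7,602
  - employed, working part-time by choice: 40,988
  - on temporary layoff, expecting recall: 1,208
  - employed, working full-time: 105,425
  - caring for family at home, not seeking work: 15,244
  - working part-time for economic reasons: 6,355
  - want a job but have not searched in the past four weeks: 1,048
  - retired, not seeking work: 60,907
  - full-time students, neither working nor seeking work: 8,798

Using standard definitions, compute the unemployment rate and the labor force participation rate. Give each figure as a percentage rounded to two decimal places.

Employed = 40,988 + 105,425 + 6,355 = 152,768 (anyone who worked, including part-time for economic reasons, counts as employed).
Unemployed = 7,602 + 1,208 = 8,810 (jobless and actively searching, or on temporary layoff).
Labor force = 152,768 + 8,810 = 161,578.
Not in labor force = 15,244 + 1,048 + 60,907 + 8,798 = 85,997 (those not working and not actively searching are outside the labor force — including those who want a job but have given up searching).
Civilian working-age population = 161,578 + 85,997 = 247,575.
Unemployment rate = 8,810 / 161,578 = 5.45%.
Labor force participation rate = 161,578 / 247,575 = 65.26%.

Unemployment rate ≈ 5.45%; labor force participation rate ≈ 65.26%.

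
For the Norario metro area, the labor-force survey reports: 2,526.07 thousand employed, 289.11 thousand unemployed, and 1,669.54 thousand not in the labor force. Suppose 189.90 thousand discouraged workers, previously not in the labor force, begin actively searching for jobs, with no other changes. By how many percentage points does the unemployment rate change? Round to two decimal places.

The unemployment rate changes by +5.67 percentage points.

Initially, labor force = 2,526.07 + 289.11 = 2,815.18 thousand, so u = 289.11/2,815.18 = 10.27%.
After the change, unemployed and labor force both rise by 189.90 → E = 2,526.07, U = 479.01, labor force = 3,005.08 thousand.
New unemployment rate = 479.01 / 3,005.08 = 15.94%.
Change = 15.94% − 10.27% = +5.67 percentage points.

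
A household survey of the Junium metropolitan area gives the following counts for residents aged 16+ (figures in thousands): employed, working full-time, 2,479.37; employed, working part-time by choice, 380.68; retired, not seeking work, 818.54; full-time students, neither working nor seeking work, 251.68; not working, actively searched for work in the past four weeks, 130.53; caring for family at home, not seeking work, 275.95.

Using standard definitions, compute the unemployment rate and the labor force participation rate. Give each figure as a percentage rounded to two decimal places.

Unemployment rate ≈ 4.36%; labor force participation rate ≈ 68.96%.

Employed = 2,479.37 + 380.68 = 2,860.05 thousand.
Unemployed = 130.53 thousand.
Labor force = 2,860.05 + 130.53 = 2,990.58 thousand.
Not in labor force = 818.54 + 251.68 + 275.95 = 1,346.17 thousand (those not working and not actively searching are outside the labor force).
Civilian working-age population = 2,990.58 + 1,346.17 = 4,336.75 thousand.
Unemployment rate = 130.53 / 2,990.58 = 4.36%.
Labor force participation rate = 2,990.58 / 4,336.75 = 68.96%.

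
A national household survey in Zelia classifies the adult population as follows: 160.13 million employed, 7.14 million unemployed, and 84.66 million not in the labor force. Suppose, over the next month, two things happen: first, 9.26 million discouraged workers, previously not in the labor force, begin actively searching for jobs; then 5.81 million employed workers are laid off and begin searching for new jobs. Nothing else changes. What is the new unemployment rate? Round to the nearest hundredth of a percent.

New unemployment rate ≈ 12.58%.

Initially, labor force = 160.13 + 7.14 = 167.27 million, so u = 7.14/167.27 = 4.27%.
After the first change, unemployed and labor force both rise by 9.26 → E = 160.13, U = 16.40, labor force = 176.53 million.
After the second change, employed falls and unemployed rises by 5.81; labor force unchanged → E = 154.32, U = 22.21, labor force = 176.53 million.
New unemployment rate = 22.21 / 176.53 = 12.58%.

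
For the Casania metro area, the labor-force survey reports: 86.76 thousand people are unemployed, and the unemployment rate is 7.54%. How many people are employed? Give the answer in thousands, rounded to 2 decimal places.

Labor force = U / u = 86.76 / 0.0754 ≈ 1,150.66 thousand.
Employed = labor force − unemployed = 1,150.66 − 86.76 = 1,063.90 thousand.

About 1,063.90 thousand are employed.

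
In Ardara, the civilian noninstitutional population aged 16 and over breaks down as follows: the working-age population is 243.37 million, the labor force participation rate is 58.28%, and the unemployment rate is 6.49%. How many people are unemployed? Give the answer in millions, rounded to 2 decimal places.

About 9.21 million are unemployed.

Labor force = 0.5828 × 243.37 = 141.84 million.
Unemployed = 0.0649 × 141.84 ≈ 9.21 million.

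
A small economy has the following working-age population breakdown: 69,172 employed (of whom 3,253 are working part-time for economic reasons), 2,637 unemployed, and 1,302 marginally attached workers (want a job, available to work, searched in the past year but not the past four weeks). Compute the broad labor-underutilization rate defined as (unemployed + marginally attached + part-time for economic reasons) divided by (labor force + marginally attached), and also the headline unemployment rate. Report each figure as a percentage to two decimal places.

Labor force = 69,172 + 2,637 = 71,809.
Numerator = 2,637 + 1,302 + 3,253 = 7,192.
Denominator = 71,809 + 1,302 = 73,111.
Broad rate = 7,192 / 73,111 = 9.84%.
Headline unemployment rate = 2,637 / 71,809 = 3.67%.

Broad underutilization rate ≈ 9.84%; headline unemployment rate ≈ 3.67%.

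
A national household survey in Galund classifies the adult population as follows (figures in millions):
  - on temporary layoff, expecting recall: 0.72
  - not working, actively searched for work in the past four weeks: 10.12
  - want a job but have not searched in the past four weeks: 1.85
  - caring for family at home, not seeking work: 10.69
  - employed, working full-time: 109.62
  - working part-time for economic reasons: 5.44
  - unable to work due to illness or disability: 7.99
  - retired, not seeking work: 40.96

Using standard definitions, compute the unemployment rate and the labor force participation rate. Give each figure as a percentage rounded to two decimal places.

Unemployment rate ≈ 8.61%; labor force participation rate ≈ 67.19%.

Employed = 109.62 + 5.44 = 115.06 million (anyone who worked, including part-time for economic reasons, counts as employed).
Unemployed = 0.72 + 10.12 = 10.84 million (jobless and actively searching, or on temporary layoff).
Labor force = 115.06 + 10.84 = 125.90 million.
Not in labor force = 1.85 + 10.69 + 7.99 + 40.96 = 61.49 million (those not working and not actively searching are outside the labor force — including those who want a job but have given up searching).
Civilian working-age population = 125.90 + 61.49 = 187.39 million.
Unemployment rate = 10.84 / 125.90 = 8.61%.
Labor force participation rate = 125.90 / 187.39 = 67.19%.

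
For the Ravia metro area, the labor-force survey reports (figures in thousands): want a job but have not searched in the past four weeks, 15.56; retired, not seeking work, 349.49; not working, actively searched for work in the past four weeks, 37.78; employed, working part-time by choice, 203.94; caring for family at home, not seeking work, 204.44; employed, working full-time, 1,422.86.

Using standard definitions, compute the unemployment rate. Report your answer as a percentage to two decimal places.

Unemployment rate ≈ 2.27%.

Employed = 203.94 + 1,422.86 = 1,626.80 thousand.
Unemployed = 37.78 thousand.
Labor force = 1,626.80 + 37.78 = 1,664.58 thousand.
Unemployment rate = 37.78 / 1,664.58 = 2.27%.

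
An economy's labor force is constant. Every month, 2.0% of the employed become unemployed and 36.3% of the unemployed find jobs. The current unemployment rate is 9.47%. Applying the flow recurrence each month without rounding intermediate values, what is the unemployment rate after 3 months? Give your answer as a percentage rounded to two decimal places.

With a fixed labor force, u_{t+1} = u_t + s·(1−u_t) − f·u_t = u_t·(1−s−f) + s.
Here 1−s−f = 0.617 and s = 0.020.
u_1 = 0.094700 × 0.617 + 0.020 = 0.078430.
u_2 = 0.078430 × 0.617 + 0.020 = 0.068391.
u_3 = 0.068391 × 0.617 + 0.020 = 0.062197.

Unemployment rate after three months ≈ 6.22%.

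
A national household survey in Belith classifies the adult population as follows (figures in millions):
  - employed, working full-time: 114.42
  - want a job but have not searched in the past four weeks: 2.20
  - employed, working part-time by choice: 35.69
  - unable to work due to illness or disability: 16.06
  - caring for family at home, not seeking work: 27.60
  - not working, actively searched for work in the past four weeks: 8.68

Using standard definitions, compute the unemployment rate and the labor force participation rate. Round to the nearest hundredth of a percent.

Unemployment rate ≈ 5.47%; labor force participation rate ≈ 77.59%.

Employed = 114.42 + 35.69 = 150.11 million.
Unemployed = 8.68 million.
Labor force = 150.11 + 8.68 = 158.79 million.
Not in labor force = 2.20 + 16.06 + 27.60 = 45.86 million (those not working and not actively searching are outside the labor force — including those who want a job but have given up searching).
Civilian working-age population = 158.79 + 45.86 = 204.65 million.
Unemployment rate = 8.68 / 158.79 = 5.47%.
Labor force participation rate = 158.79 / 204.65 = 77.59%.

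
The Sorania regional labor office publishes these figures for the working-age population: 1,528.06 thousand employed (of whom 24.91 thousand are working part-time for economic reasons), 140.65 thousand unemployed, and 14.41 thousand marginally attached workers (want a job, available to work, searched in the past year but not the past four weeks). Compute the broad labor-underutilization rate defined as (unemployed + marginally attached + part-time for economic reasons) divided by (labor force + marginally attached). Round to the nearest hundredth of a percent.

Broad underutilization rate ≈ 10.69%.

Labor force = 1,528.06 + 140.65 = 1,668.71 thousand.
Numerator = 140.65 + 14.41 + 24.91 = 179.97 thousand.
Denominator = 1,668.71 + 14.41 = 1,683.12 thousand.
Broad rate = 179.97 / 1,683.12 = 10.69%.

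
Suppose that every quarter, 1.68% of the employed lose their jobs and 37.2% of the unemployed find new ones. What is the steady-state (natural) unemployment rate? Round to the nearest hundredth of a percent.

Steady-state unemployment rate ≈ 4.32%.

At steady state the flows balance: s·E = f·U, so U/(E+U) = s/(s+f).
u* = 1.68 / (1.68 + 37.2) = 1.68 / 38.88 = 4.32%.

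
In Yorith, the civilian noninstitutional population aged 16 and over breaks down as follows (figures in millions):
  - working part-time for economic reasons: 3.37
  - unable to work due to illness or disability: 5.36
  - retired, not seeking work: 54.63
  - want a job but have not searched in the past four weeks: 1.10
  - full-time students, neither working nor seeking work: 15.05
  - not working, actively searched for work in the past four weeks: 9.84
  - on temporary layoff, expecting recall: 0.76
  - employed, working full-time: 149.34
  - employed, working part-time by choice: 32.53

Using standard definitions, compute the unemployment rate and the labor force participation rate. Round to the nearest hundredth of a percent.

Unemployment rate ≈ 5.41%; labor force participation rate ≈ 72.01%.

Employed = 3.37 + 149.34 + 32.53 = 185.24 million (anyone who worked, including part-time for economic reasons, counts as employed).
Unemployed = 9.84 + 0.76 = 10.60 million (jobless and actively searching, or on temporary layoff).
Labor force = 185.24 + 10.60 = 195.84 million.
Not in labor force = 5.36 + 54.63 + 1.10 + 15.05 = 76.14 million (those not working and not actively searching are outside the labor force — including those who want a job but have given up searching).
Civilian working-age population = 195.84 + 76.14 = 271.98 million.
Unemployment rate = 10.60 / 195.84 = 5.41%.
Labor force participation rate = 195.84 / 271.98 = 72.01%.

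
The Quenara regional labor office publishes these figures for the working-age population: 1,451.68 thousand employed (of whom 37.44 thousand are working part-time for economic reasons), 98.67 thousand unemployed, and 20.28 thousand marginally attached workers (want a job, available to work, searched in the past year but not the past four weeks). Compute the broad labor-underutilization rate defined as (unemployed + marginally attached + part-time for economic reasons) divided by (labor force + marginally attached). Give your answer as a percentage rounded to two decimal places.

Broad underutilization rate ≈ 9.96%.

Labor force = 1,451.68 + 98.67 = 1,550.35 thousand.
Numerator = 98.67 + 20.28 + 37.44 = 156.39 thousand.
Denominator = 1,550.35 + 20.28 = 1,570.63 thousand.
Broad rate = 156.39 / 1,570.63 = 9.96%.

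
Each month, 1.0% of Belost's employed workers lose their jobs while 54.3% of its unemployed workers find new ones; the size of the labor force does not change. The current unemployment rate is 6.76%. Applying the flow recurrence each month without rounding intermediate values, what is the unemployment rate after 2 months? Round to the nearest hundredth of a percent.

Unemployment rate after two months ≈ 2.80%.

With a fixed labor force, u_{t+1} = u_t + s·(1−u_t) − f·u_t = u_t·(1−s−f) + s.
Here 1−s−f = 0.447 and s = 0.010.
u_1 = 0.067600 × 0.447 + 0.010 = 0.040217.
u_2 = 0.040217 × 0.447 + 0.010 = 0.027977.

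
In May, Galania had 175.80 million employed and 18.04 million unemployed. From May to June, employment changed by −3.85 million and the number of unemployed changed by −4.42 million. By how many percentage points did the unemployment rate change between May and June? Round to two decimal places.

May: labor force = 175.80 + 18.04 = 193.84; u = 18.04/193.84 = 9.31%.
June: labor force = 171.95 + 13.62 = 185.57; u = 13.62/185.57 = 7.34%.
Change = 7.34% − 9.31% = −1.97 pp.

The unemployment rate changed by −1.97 percentage points.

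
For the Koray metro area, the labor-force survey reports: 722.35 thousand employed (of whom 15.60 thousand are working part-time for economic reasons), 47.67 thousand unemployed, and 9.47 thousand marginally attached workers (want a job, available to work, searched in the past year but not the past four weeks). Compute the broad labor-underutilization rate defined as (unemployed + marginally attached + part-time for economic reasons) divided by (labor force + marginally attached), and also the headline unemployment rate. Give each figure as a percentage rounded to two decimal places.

Broad underutilization rate ≈ 9.33%; headline unemployment rate ≈ 6.19%.

Labor force = 722.35 + 47.67 = 770.02 thousand.
Numerator = 47.67 + 9.47 + 15.60 = 72.74 thousand.
Denominator = 770.02 + 9.47 = 779.49 thousand.
Broad rate = 72.74 / 779.49 = 9.33%.
Headline unemployment rate = 47.67 / 770.02 = 6.19%.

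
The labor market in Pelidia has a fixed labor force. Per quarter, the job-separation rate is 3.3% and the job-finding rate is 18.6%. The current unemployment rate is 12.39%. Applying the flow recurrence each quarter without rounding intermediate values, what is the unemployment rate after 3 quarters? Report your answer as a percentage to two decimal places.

Unemployment rate after three quarters ≈ 13.79%.

With a fixed labor force, u_{t+1} = u_t + s·(1−u_t) − f·u_t = u_t·(1−s−f) + s.
Here 1−s−f = 0.781 and s = 0.033.
u_1 = 0.123900 × 0.781 + 0.033 = 0.129766.
u_2 = 0.129766 × 0.781 + 0.033 = 0.134347.
u_3 = 0.134347 × 0.781 + 0.033 = 0.137925.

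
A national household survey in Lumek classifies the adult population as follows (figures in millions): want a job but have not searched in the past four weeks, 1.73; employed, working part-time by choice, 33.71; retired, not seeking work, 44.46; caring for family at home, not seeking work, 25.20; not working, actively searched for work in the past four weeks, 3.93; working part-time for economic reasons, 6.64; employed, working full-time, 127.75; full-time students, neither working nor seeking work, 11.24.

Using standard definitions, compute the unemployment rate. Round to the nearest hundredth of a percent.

Unemployment rate ≈ 2.28%.

Employed = 33.71 + 6.64 + 127.75 = 168.10 million (anyone who worked, including part-time for economic reasons, counts as employed).
Unemployed = 3.93 million.
Labor force = 168.10 + 3.93 = 172.03 million.
Unemployment rate = 3.93 / 172.03 = 2.28%.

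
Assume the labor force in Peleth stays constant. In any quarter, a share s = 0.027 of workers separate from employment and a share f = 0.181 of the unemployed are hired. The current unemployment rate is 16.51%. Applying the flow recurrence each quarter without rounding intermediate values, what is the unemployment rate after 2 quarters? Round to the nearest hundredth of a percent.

With a fixed labor force, u_{t+1} = u_t + s·(1−u_t) − f·u_t = u_t·(1−s−f) + s.
Here 1−s−f = 0.792 and s = 0.027.
u_1 = 0.165100 × 0.792 + 0.027 = 0.157759.
u_2 = 0.157759 × 0.792 + 0.027 = 0.151945.

Unemployment rate after two quarters ≈ 15.19%.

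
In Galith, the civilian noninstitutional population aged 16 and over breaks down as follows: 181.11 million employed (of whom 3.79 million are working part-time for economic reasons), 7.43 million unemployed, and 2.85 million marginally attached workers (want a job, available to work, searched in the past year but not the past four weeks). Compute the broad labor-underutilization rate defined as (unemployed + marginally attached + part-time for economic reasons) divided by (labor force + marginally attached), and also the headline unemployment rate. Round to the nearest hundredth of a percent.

Labor force = 181.11 + 7.43 = 188.54 million.
Numerator = 7.43 + 2.85 + 3.79 = 14.07 million.
Denominator = 188.54 + 2.85 = 191.39 million.
Broad rate = 14.07 / 191.39 = 7.35%.
Headline unemployment rate = 7.43 / 188.54 = 3.94%.

Broad underutilization rate ≈ 7.35%; headline unemployment rate ≈ 3.94%.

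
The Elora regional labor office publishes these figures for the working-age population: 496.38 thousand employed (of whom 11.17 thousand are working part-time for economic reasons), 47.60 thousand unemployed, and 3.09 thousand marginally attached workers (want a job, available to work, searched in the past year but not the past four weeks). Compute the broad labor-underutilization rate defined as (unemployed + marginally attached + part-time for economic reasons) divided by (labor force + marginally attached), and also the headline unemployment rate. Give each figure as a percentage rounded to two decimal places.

Broad underutilization rate ≈ 11.31%; headline unemployment rate ≈ 8.75%.

Labor force = 496.38 + 47.60 = 543.98 thousand.
Numerator = 47.60 + 3.09 + 11.17 = 61.86 thousand.
Denominator = 543.98 + 3.09 = 547.07 thousand.
Broad rate = 61.86 / 547.07 = 11.31%.
Headline unemployment rate = 47.60 / 543.98 = 8.75%.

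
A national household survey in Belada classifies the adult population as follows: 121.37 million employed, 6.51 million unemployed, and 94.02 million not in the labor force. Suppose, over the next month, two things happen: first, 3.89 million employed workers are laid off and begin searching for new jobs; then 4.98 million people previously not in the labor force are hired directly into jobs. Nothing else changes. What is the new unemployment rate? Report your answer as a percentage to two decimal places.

New unemployment rate ≈ 7.83%.

Initially, labor force = 121.37 + 6.51 = 127.88 million, so u = 6.51/127.88 = 5.09%.
After the first change, employed falls and unemployed rises by 3.89; labor force unchanged → E = 117.48, U = 10.40, labor force = 127.88 million.
After the second change, employed and labor force both rise by 4.98; unemployed unchanged → E = 122.46, U = 10.40, labor force = 132.86 million.
New unemployment rate = 10.40 / 132.86 = 7.83%.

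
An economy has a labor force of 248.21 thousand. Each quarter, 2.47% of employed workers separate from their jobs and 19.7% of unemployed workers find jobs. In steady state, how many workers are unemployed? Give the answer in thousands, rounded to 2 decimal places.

About 27.65 thousand are unemployed in steady state.

Steady-state unemployment rate u* = s/(s+f) = 2.47/(2.47+19.7) = 0.111412.
Unemployed = u* × labor force = 0.111412 × 248.21 ≈ 27.65 thousand.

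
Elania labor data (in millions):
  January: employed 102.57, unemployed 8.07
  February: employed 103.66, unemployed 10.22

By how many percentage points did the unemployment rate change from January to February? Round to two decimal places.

The unemployment rate changed by +1.68 percentage points.

January: labor force = 102.57 + 8.07 = 110.64; u = 8.07/110.64 = 7.29%.
February: labor force = 103.66 + 10.22 = 113.88; u = 10.22/113.88 = 8.97%.
Change = 8.97% − 7.29% = +1.68 pp.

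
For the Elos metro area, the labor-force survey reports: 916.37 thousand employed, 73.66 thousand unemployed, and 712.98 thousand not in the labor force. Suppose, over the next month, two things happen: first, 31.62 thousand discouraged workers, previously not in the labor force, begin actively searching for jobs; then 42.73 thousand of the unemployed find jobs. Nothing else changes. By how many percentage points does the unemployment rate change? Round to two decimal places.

The unemployment rate changes by −1.32 percentage points.

Initially, labor force = 916.37 + 73.66 = 990.03 thousand, so u = 73.66/990.03 = 7.44%.
After the first change, unemployed and labor force both rise by 31.62 → E = 916.37, U = 105.28, labor force = 1,021.65 thousand.
After the second change, unemployed falls and employed rises by 42.73; labor force unchanged → E = 959.10, U = 62.55, labor force = 1,021.65 thousand.
New unemployment rate = 62.55 / 1,021.65 = 6.12%.
Change = 6.12% − 7.44% = −1.32 percentage points.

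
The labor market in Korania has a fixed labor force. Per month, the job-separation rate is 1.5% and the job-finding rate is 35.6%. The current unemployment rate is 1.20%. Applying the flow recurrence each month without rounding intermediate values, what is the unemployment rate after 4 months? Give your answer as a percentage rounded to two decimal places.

Unemployment rate after four months ≈ 3.60%.

With a fixed labor force, u_{t+1} = u_t + s·(1−u_t) − f·u_t = u_t·(1−s−f) + s.
Here 1−s−f = 0.629 and s = 0.015.
u_1 = 0.012000 × 0.629 + 0.015 = 0.022548.
u_2 = 0.022548 × 0.629 + 0.015 = 0.029183.
u_3 = 0.029183 × 0.629 + 0.015 = 0.033356.
u_4 = 0.033356 × 0.629 + 0.015 = 0.035981.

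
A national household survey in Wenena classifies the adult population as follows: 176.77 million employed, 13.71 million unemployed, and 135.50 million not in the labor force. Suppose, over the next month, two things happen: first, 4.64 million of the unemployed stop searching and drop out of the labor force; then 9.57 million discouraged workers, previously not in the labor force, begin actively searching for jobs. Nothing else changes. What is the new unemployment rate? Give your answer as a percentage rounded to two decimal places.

Initially, labor force = 176.77 + 13.71 = 190.48 million, so u = 13.71/190.48 = 7.20%.
After the first change, unemployed and labor force both fall by 4.64 → E = 176.77, U = 9.07, labor force = 185.84 million.
After the second change, unemployed and labor force both rise by 9.57 → E = 176.77, U = 18.64, labor force = 195.41 million.
New unemployment rate = 18.64 / 195.41 = 9.54%.

New unemployment rate ≈ 9.54%.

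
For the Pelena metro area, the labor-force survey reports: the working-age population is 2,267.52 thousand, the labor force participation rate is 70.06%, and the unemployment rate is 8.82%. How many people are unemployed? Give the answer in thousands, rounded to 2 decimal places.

Labor force = 0.7006 × 2,267.52 = 1,588.62 thousand.
Unemployed = 0.0882 × 1,588.62 ≈ 140.12 thousand.

About 140.12 thousand are unemployed.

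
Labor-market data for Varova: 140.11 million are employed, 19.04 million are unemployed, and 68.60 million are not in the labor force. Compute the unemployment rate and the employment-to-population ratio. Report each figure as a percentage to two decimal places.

Labor force = employed + unemployed = 140.11 + 19.04 = 159.15 million.
Working-age population = 159.15 + 68.60 = 227.75 million.
Unemployment rate = 19.04 / 159.15 = 11.96%.
Employment-population ratio = 140.11 / 227.75 = 61.52%.

Unemployment rate ≈ 11.96%; employment-population ratio ≈ 61.52%.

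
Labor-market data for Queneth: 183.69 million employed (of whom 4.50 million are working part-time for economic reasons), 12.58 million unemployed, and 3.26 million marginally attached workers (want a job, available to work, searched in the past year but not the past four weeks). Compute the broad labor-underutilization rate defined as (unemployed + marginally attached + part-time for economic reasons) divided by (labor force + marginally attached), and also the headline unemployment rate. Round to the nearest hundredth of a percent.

Labor force = 183.69 + 12.58 = 196.27 million.
Numerator = 12.58 + 3.26 + 4.50 = 20.34 million.
Denominator = 196.27 + 3.26 = 199.53 million.
Broad rate = 20.34 / 199.53 = 10.19%.
Headline unemployment rate = 12.58 / 196.27 = 6.41%.

Broad underutilization rate ≈ 10.19%; headline unemployment rate ≈ 6.41%.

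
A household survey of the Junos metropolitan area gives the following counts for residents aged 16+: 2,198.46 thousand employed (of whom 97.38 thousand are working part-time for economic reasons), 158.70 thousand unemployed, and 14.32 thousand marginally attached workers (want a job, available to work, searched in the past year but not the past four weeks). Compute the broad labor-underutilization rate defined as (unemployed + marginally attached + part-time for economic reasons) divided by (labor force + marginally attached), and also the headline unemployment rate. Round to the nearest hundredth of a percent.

Labor force = 2,198.46 + 158.70 = 2,357.16 thousand.
Numerator = 158.70 + 14.32 + 97.38 = 270.40 thousand.
Denominator = 2,357.16 + 14.32 = 2,371.48 thousand.
Broad rate = 270.40 / 2,371.48 = 11.40%.
Headline unemployment rate = 158.70 / 2,357.16 = 6.73%.

Broad underutilization rate ≈ 11.40%; headline unemployment rate ≈ 6.73%.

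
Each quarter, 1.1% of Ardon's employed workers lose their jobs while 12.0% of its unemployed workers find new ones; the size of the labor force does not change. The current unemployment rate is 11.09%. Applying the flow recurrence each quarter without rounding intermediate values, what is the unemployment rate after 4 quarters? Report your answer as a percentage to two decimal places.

With a fixed labor force, u_{t+1} = u_t + s·(1−u_t) − f·u_t = u_t·(1−s−f) + s.
Here 1−s−f = 0.869 and s = 0.011.
u_1 = 0.110900 × 0.869 + 0.011 = 0.107372.
u_2 = 0.107372 × 0.869 + 0.011 = 0.104306.
u_3 = 0.104306 × 0.869 + 0.011 = 0.101642.
u_4 = 0.101642 × 0.869 + 0.011 = 0.099327.

Unemployment rate after four quarters ≈ 9.93%.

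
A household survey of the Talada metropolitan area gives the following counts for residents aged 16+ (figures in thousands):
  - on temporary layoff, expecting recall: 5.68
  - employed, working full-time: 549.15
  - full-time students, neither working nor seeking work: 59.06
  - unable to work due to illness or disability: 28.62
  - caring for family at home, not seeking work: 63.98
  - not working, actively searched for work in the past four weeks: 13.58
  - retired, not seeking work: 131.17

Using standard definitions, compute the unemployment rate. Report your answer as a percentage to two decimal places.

Unemployment rate ≈ 3.39%.

Employed = 549.15 thousand.
Unemployed = 5.68 + 13.58 = 19.26 thousand (jobless and actively searching, or on temporary layoff).
Labor force = 549.15 + 19.26 = 568.41 thousand.
Unemployment rate = 19.26 / 568.41 = 3.39%.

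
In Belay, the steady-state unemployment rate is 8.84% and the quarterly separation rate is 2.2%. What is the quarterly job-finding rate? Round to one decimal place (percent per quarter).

Job-finding rate ≈ 22.7% per quarter.

From u* = s/(s+f): f = s·(1−u)/u.
f = 2.2 × (1 − 0.0884) / 0.0884 = 2.0055 / 0.0884 ≈ 22.7% per quarter.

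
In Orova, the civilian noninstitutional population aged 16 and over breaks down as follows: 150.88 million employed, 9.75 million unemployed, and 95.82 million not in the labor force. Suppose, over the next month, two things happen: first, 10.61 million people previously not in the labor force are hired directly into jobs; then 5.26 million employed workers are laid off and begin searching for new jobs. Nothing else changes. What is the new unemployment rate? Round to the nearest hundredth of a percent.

Initially, labor force = 150.88 + 9.75 = 160.63 million, so u = 9.75/160.63 = 6.07%.
After the first change, employed and labor force both rise by 10.61; unemployed unchanged → E = 161.49, U = 9.75, labor force = 171.24 million.
After the second change, employed falls and unemployed rises by 5.26; labor force unchanged → E = 156.23, U = 15.01, labor force = 171.24 million.
New unemployment rate = 15.01 / 171.24 = 8.77%.

New unemployment rate ≈ 8.77%.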